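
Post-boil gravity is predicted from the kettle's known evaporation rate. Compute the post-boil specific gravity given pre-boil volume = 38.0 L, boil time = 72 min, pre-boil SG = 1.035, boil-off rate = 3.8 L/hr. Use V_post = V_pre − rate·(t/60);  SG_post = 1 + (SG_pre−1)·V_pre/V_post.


V_post = 38.0 − 3.8·(72/60) = 33.4400
SG_post = 1 + (1.035 − 1)·38.0/33.4400

1.0398


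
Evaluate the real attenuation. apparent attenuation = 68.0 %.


RA = AA · 0.8192
RA = 68.0 · 0.8192

55.7056 %


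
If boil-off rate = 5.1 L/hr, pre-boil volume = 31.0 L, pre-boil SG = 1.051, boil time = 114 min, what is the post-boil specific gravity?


V_post = V_pre − rate·(t/60);  SG_post = 1 + (SG_pre−1)·V_pre/V_post
V_post = 31.0 − 5.1·(114/60) = 21.3100
SG_post = 1 + (1.051 − 1)·31.0/21.3100

1.0742


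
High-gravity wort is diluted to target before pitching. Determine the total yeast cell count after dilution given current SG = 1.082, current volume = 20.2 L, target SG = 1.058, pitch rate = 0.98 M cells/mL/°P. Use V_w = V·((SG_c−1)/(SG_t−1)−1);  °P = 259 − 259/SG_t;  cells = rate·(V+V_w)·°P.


V_w = 20.2·((1.082−1)/(1.058−1)−1) = 8.3586
V_final = 20.2 + 8.3586 = 28.5586
°P = 259 − 259/1.058 = 14.1985
cells = 0.98·28.5586·14.1985

397.3794 billion cells


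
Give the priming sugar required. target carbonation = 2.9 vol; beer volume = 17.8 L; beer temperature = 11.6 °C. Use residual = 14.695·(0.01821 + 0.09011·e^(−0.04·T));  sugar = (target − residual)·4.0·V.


residual = 14.695·(0.01821 + 0.09011·e^(−0.04·11.6)) = 1.1002
sugar = (2.9 − 1.1002)·4.0·17.8

128.1469 g


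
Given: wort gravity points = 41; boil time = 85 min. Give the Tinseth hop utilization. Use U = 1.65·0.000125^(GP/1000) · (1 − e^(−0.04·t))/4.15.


bigness = 1.65·0.000125^(41/1000) = 1.1415
boil_factor = (1 − e^(−0.04·85))/4.15 = 0.2329
U = 1.1415 · 0.2329

0.2659


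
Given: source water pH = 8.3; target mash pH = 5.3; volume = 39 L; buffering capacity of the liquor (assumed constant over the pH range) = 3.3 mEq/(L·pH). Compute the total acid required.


acid = buffering capacity · (pH_source − pH_target) · V
acid = 3.3 · (8.3 − 5.3) · 39

386.1000 mEq


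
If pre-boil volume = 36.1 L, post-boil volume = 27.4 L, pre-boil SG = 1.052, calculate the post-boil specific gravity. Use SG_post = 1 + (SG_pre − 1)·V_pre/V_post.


pts_pre = (1.052 − 1)·1000 = 52.0000
pts_post = 52.0000·36.1/27.4 = 68.5109
SG_post = 1 + 68.5109/1000

1.0685


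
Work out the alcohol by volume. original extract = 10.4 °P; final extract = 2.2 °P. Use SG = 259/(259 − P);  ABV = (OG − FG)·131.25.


OG = 259/(259 − 10.4) = 1.0418
FG = 259/(259 − 2.2) = 1.0086
ABV = (1.0418 − 1.0086)·131.25

4.3663 % ABV


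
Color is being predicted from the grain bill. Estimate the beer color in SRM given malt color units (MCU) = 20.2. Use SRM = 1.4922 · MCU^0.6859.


SRM = 1.4922 · 20.2^0.6859

11.7265 SRM


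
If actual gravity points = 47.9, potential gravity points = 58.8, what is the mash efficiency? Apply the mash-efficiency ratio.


efficiency = actual / potential × 100
efficiency = 47.9 / 58.8 × 100

81.4626 %


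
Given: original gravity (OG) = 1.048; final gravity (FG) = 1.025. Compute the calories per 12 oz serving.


ABW = (OG−FG)·131.25·0.79/FG;  °P = 259 − 259/SG (for OG→OE and FG→AE);  RE = 0.1808·OE + 0.8192·AE;  Cal = (6.9·ABW + 4·(RE−0.1))·FG·3.55
ABW = (1.048 − 1.025)·131.25·0.79/1.025 = 2.3266
OE = 259 − 259/1.048 = 11.8626 °P
AE = 259 − 259/1.025 = 6.3171 °P
RE = 0.1808·11.8626 + 0.8192·6.3171 = 7.3197 °P
Cal = (6.9·2.3266 + 4·(7.3197−0.1))·1.025·3.55

163.4988 kcal


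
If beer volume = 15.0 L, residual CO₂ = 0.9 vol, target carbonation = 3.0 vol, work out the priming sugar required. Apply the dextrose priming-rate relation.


sugar = (target − residual)·4.0·V
sugar = (3.0 − 0.9)·4.0·15.0

126.0000 g


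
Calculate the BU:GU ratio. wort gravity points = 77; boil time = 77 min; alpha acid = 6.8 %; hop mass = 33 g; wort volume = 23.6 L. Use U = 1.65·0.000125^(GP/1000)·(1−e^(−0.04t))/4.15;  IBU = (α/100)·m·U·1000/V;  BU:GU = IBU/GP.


U = 1.65·0.000125^(77/1000)·(1−e^(−0.04·77))/4.15 = 0.1899
IBU = (6.8/100)·33·0.1899·1000/23.6 = 18.0541
BU:GU = 18.0541/77

0.2345


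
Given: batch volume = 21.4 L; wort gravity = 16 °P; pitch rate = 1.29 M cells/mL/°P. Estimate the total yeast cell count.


cells (billions) = rate · V_L · °P
cells = 1.29 · 21.4 · 16

441.6960 billion cells


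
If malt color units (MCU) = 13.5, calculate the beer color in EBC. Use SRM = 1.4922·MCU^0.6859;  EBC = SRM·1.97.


SRM = 1.4922·13.5^0.6859 = 8.8945
EBC = 8.8945·1.97

17.5222 EBC


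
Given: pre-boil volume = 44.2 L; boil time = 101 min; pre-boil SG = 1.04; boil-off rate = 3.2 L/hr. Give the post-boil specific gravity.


V_post = V_pre − rate·(t/60);  SG_post = 1 + (SG_pre−1)·V_pre/V_post
V_post = 44.2 − 3.2·(101/60) = 38.8133
SG_post = 1 + (1.04 − 1)·44.2/38.8133

1.0456


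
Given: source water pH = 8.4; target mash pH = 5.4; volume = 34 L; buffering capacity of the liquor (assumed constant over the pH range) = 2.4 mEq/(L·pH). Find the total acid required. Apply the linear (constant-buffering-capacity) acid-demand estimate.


acid = buffering capacity · (pH_source − pH_target) · V
acid = 2.4 · (8.4 − 5.4) · 34

244.8000 mEq


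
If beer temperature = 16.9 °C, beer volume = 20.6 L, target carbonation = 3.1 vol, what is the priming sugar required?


residual = 14.695·(0.01821 + 0.09011·e^(−0.04·T));  sugar = (target − residual)·4.0·V
residual = 14.695·(0.01821 + 0.09011·e^(−0.04·16.9)) = 0.9411
sugar = (3.1 − 0.9411)·4.0·20.6

177.8909 g


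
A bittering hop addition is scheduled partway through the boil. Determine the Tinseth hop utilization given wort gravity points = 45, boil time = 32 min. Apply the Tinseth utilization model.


U = 1.65·0.000125^(GP/1000) · (1 − e^(−0.04·t))/4.15
bigness = 1.65·0.000125^(45/1000) = 1.1011
boil_factor = (1 − e^(−0.04·32))/4.15 = 0.1740
U = 1.1011 · 0.1740

0.1916


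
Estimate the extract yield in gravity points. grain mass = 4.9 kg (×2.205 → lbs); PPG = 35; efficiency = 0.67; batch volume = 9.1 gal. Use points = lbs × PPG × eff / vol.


lbs = 4.9 × 2.205 = 10.8045
points = 10.8045 × 35 × 0.67 / 9.1

27.8424 points


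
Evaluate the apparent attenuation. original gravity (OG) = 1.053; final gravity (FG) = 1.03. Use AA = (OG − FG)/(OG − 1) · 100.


AA = (1.053 − 1.03)/(1.053 − 1) · 100

43.3962 %


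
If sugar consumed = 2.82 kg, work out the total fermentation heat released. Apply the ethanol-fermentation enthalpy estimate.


Q = m_sugar · 590 kJ/kg
Q = 2.82 · 590

1663.8000 kJ


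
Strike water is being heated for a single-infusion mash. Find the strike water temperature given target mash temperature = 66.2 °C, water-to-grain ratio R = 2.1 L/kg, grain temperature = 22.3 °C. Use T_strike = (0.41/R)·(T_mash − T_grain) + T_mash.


T_strike = (0.41/2.1)·(66.2 − 22.3) + 66.2

74.7710 °C


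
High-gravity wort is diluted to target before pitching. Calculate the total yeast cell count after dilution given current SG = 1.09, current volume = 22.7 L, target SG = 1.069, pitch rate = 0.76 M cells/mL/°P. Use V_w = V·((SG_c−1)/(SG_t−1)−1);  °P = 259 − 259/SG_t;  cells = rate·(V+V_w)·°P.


V_w = 22.7·((1.09−1)/(1.069−1)−1) = 6.9087
V_final = 22.7 + 6.9087 = 29.6087
°P = 259 − 259/1.069 = 16.7175
cells = 0.76·29.6087·16.7175

376.1872 billion cells


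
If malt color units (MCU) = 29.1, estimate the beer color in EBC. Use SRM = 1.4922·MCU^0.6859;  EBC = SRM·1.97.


SRM = 1.4922·29.1^0.6859 = 15.0630
EBC = 15.0630·1.97

29.6741 EBC


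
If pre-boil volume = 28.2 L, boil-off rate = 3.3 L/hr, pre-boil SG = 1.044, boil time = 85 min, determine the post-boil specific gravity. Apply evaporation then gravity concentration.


V_post = V_pre − rate·(t/60);  SG_post = 1 + (SG_pre−1)·V_pre/V_post
V_post = 28.2 − 3.3·(85/60) = 23.5250
SG_post = 1 + (1.044 − 1)·28.2/23.5250

1.0527


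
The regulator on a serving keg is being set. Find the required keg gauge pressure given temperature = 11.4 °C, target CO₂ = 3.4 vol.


psi = vols/(0.01821 + 0.09011·e^(−0.04·T)) − 14.695
psi = 3.4/(0.01821 + 0.09011·e^(−0.04·11.4)) − 14.695

30.4440 psi


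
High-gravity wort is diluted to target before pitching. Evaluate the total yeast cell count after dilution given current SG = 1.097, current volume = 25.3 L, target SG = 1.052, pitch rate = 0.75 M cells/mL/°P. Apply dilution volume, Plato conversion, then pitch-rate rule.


V_w = V·((SG_c−1)/(SG_t−1)−1);  °P = 259 − 259/SG_t;  cells = rate·(V+V_w)·°P
V_w = 25.3·((1.097−1)/(1.052−1)−1) = 21.8942
V_final = 25.3 + 21.8942 = 47.1942
°P = 259 − 259/1.052 = 12.8023
cells = 0.75·47.1942·12.8023

453.1454 billion cells


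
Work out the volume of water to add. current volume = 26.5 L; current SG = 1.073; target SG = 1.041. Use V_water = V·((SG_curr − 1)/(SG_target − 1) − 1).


V_water = 26.5·((1.073 − 1)/(1.041 − 1) − 1)

20.6829 L


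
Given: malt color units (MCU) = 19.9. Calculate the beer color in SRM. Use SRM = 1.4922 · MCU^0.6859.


SRM = 1.4922 · 19.9^0.6859

11.6067 SRM


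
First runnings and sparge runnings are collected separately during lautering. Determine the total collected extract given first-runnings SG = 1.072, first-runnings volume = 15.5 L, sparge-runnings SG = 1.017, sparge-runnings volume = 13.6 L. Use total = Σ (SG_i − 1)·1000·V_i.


first = (1.072 − 1)·1000·15.5 = 1116.0000
sparge = (1.017 − 1)·1000·13.6 = 231.2000
total = 1116.0000 + 231.2000

1347.2000 gravity·L


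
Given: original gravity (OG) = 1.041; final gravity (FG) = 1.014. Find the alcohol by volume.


ABV = (OG − FG) · 131.25
ABV = (1.041 − 1.014) · 131.25

3.5437 % ABV


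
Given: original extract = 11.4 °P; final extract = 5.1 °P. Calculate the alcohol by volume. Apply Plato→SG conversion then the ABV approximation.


SG = 259/(259 − P);  ABV = (OG − FG)·131.25
OG = 259/(259 − 11.4) = 1.0460
FG = 259/(259 − 5.1) = 1.0201
ABV = (1.0460 − 1.0201)·131.25

3.4066 % ABV


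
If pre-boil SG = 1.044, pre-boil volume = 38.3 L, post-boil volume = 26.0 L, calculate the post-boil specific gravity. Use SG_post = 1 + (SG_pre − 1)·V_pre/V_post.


pts_pre = (1.044 − 1)·1000 = 44.0000
pts_post = 44.0000·38.3/26.0 = 64.8154
SG_post = 1 + 64.8154/1000

1.0648


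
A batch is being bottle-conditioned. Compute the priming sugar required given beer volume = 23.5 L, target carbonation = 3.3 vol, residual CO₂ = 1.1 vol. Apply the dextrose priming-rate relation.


sugar = (target − residual)·4.0·V
sugar = (3.3 − 1.1)·4.0·23.5

206.8000 g


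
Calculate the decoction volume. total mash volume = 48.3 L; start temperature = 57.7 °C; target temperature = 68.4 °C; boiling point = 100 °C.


V_dec = V_total·(T_target − T_start)/(T_boil − T_start)
V_dec = 48.3·(68.4 − 57.7)/(100 − 57.7)

12.2177 L


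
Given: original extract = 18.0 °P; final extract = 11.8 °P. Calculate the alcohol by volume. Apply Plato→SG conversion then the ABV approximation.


SG = 259/(259 − P);  ABV = (OG − FG)·131.25
OG = 259/(259 − 18.0) = 1.0747
FG = 259/(259 − 11.8) = 1.0477
ABV = (1.0747 − 1.0477)·131.25

3.5377 % ABV


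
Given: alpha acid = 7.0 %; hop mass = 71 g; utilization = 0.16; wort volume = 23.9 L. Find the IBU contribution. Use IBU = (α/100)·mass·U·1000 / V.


IBU = (7.0/100)·71·0.16·1000 / 23.9

33.2720 IBU


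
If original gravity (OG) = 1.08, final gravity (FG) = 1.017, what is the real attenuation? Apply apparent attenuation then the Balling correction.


AA = (OG−FG)/(OG−1)·100;  RA = AA·0.8192
AA = (1.08 − 1.017)/(1.08 − 1)·100 = 78.7500
RA = 78.7500·0.8192

64.5120 %


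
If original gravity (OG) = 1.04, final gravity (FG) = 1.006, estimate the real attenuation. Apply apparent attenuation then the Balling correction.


AA = (OG−FG)/(OG−1)·100;  RA = AA·0.8192
AA = (1.04 − 1.006)/(1.04 − 1)·100 = 85.0000
RA = 85.0000·0.8192

69.6320 %


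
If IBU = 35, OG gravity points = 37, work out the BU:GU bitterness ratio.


BU:GU = IBU / OG_points
BU:GU = 35 / 37

0.9459


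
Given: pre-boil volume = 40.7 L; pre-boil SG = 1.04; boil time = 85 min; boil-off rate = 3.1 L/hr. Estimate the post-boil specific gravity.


V_post = V_pre − rate·(t/60);  SG_post = 1 + (SG_pre−1)·V_pre/V_post
V_post = 40.7 − 3.1·(85/60) = 36.3083
SG_post = 1 + (1.04 − 1)·40.7/36.3083

1.0448


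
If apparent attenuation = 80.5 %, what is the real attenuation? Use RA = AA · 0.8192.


RA = 80.5 · 0.8192

65.9456 %


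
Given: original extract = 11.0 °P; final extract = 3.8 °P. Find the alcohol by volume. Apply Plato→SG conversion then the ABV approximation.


SG = 259/(259 − P);  ABV = (OG − FG)·131.25
OG = 259/(259 − 11.0) = 1.0444
FG = 259/(259 − 3.8) = 1.0149
ABV = (1.0444 − 1.0149)·131.25

3.8672 % ABV


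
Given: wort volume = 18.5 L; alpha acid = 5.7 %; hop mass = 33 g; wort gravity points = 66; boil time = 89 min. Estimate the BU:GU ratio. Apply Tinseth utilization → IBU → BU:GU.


U = 1.65·0.000125^(GP/1000)·(1−e^(−0.04t))/4.15;  IBU = (α/100)·m·U·1000/V;  BU:GU = IBU/GP
U = 1.65·0.000125^(66/1000)·(1−e^(−0.04·89))/4.15 = 0.2135
IBU = (5.7/100)·33·0.2135·1000/18.5 = 21.7030
BU:GU = 21.7030/66

0.3288


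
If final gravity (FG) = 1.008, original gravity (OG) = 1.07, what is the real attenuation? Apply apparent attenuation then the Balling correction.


AA = (OG−FG)/(OG−1)·100;  RA = AA·0.8192
AA = (1.07 − 1.008)/(1.07 − 1)·100 = 88.5714
RA = 88.5714·0.8192

72.5577 %


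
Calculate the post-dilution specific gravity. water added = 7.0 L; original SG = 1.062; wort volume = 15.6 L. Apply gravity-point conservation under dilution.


SG_new = 1 + (SG_old − 1)·V_old/(V_old + V_water)
pts = (1.062 − 1)·1000·15.6/(15.6 + 7.0) = 42.7965
SG_new = 1 + 42.7965/1000

1.0428


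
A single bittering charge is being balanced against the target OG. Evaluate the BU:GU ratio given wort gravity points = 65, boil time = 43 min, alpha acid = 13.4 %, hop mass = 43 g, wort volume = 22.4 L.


U = 1.65·0.000125^(GP/1000)·(1−e^(−0.04t))/4.15;  IBU = (α/100)·m·U·1000/V;  BU:GU = IBU/GP
U = 1.65·0.000125^(65/1000)·(1−e^(−0.04·43))/4.15 = 0.1820
IBU = (13.4/100)·43·0.1820·1000/22.4 = 46.8132
BU:GU = 46.8132/65

0.7202


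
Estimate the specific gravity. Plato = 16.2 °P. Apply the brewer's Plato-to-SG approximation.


SG = 259/(259 − P)
SG = 259/(259 − 16.2)

1.0667


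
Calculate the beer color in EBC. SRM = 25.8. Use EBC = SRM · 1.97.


EBC = 25.8 · 1.97

50.8260 EBC


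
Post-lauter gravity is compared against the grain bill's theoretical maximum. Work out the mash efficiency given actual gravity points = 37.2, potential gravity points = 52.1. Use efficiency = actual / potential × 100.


efficiency = 37.2 / 52.1 × 100

71.4012 %


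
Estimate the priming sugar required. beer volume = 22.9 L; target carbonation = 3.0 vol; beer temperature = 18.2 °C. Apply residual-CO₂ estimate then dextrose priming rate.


residual = 14.695·(0.01821 + 0.09011·e^(−0.04·T));  sugar = (target − residual)·4.0·V
residual = 14.695·(0.01821 + 0.09011·e^(−0.04·18.2)) = 0.9070
sugar = (3.0 − 0.9070)·4.0·22.9

191.7187 g


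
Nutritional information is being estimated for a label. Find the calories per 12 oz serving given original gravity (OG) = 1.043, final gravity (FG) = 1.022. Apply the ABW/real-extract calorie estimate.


ABW = (OG−FG)·131.25·0.79/FG;  °P = 259 − 259/SG (for OG→OE and FG→AE);  RE = 0.1808·OE + 0.8192·AE;  Cal = (6.9·ABW + 4·(RE−0.1))·FG·3.55
ABW = (1.043 − 1.022)·131.25·0.79/1.022 = 2.1306
OE = 259 − 259/1.043 = 10.6779 °P
AE = 259 − 259/1.022 = 5.5753 °P
RE = 0.1808·10.6779 + 0.8192·5.5753 = 6.4979 °P
Cal = (6.9·2.1306 + 4·(6.4979−0.1))·1.022·3.55

146.1849 kcal


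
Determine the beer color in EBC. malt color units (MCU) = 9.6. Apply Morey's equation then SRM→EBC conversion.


SRM = 1.4922·MCU^0.6859;  EBC = SRM·1.97
SRM = 1.4922·9.6^0.6859 = 7.0399
EBC = 7.0399·1.97

13.8686 EBC


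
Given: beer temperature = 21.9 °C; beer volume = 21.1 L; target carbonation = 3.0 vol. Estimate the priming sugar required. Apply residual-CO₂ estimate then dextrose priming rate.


residual = 14.695·(0.01821 + 0.09011·e^(−0.04·T));  sugar = (target − residual)·4.0·V
residual = 14.695·(0.01821 + 0.09011·e^(−0.04·21.9)) = 0.8190
sugar = (3.0 − 0.8190)·4.0·21.1

184.0731 g


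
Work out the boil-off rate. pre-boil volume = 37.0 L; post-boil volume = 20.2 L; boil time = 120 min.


rate = (V_pre − V_post) / (t_min/60)
rate = (37.0 − 20.2) / (120/60)

8.4000 L/hr


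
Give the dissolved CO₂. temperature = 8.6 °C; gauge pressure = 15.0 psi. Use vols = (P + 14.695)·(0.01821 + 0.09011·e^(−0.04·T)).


vols = (15.0 + 14.695)·(0.01821 + 0.09011·e^(−0.04·8.6))

2.4377 volumes


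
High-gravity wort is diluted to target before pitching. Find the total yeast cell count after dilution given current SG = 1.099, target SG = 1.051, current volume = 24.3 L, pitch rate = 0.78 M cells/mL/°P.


V_w = V·((SG_c−1)/(SG_t−1)−1);  °P = 259 − 259/SG_t;  cells = rate·(V+V_w)·°P
V_w = 24.3·((1.099−1)/(1.051−1)−1) = 22.8706
V_final = 24.3 + 22.8706 = 47.1706
°P = 259 − 259/1.051 = 12.5680
cells = 0.78·47.1706·12.5680

462.4163 billion cells


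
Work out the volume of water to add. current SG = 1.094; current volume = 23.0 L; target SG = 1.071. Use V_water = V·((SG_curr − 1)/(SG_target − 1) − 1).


V_water = 23.0·((1.094 − 1)/(1.071 − 1) − 1)

7.4507 L


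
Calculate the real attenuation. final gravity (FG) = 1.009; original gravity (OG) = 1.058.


AA = (OG−FG)/(OG−1)·100;  RA = AA·0.8192
AA = (1.058 − 1.009)/(1.058 − 1)·100 = 84.4828
RA = 84.4828·0.8192

69.2083 %


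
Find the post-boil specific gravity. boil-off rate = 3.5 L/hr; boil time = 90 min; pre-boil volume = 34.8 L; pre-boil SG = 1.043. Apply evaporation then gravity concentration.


V_post = V_pre − rate·(t/60);  SG_post = 1 + (SG_pre−1)·V_pre/V_post
V_post = 34.8 − 3.5·(90/60) = 29.5500
SG_post = 1 + (1.043 − 1)·34.8/29.5500

1.0506


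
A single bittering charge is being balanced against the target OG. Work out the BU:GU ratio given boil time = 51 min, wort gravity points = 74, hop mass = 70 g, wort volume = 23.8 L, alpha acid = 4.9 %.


U = 1.65·0.000125^(GP/1000)·(1−e^(−0.04t))/4.15;  IBU = (α/100)·m·U·1000/V;  BU:GU = IBU/GP
U = 1.65·0.000125^(74/1000)·(1−e^(−0.04·51))/4.15 = 0.1779
IBU = (4.9/100)·70·0.1779·1000/23.8 = 25.6348
BU:GU = 25.6348/74

0.3464


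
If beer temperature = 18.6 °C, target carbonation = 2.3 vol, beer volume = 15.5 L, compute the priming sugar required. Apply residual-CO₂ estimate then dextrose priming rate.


residual = 14.695·(0.01821 + 0.09011·e^(−0.04·T));  sugar = (target − residual)·4.0·V
residual = 14.695·(0.01821 + 0.09011·e^(−0.04·18.6)) = 0.8969
sugar = (2.3 − 0.8969)·4.0·15.5

86.9952 g


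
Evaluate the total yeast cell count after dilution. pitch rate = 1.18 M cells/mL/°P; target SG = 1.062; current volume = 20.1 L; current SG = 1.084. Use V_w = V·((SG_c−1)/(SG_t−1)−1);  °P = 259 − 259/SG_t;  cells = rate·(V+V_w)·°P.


V_w = 20.1·((1.084−1)/(1.062−1)−1) = 7.1323
V_final = 20.1 + 7.1323 = 27.2323
°P = 259 − 259/1.062 = 15.1205
cells = 1.18·27.2323·15.1205

485.8840 billion cells


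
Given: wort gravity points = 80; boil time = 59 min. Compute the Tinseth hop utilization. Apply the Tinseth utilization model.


U = 1.65·0.000125^(GP/1000) · (1 − e^(−0.04·t))/4.15
bigness = 1.65·0.000125^(80/1000) = 0.8040
boil_factor = (1 − e^(−0.04·59))/4.15 = 0.2182
U = 0.8040 · 0.2182

0.1754


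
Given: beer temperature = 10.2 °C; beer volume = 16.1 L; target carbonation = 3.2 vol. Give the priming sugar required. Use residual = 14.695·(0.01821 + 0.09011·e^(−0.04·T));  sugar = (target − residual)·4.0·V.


residual = 14.695·(0.01821 + 0.09011·e^(−0.04·10.2)) = 1.1481
sugar = (3.2 − 1.1481)·4.0·16.1

132.1399 g


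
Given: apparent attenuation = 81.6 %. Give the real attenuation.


RA = AA · 0.8192
RA = 81.6 · 0.8192

66.8467 %


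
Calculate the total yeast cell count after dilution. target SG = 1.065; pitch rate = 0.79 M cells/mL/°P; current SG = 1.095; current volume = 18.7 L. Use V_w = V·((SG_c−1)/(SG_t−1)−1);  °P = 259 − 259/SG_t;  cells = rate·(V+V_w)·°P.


V_w = 18.7·((1.095−1)/(1.065−1)−1) = 8.6308
V_final = 18.7 + 8.6308 = 27.3308
°P = 259 − 259/1.065 = 15.8075
cells = 0.79·27.3308·15.8075

341.3048 billion cells


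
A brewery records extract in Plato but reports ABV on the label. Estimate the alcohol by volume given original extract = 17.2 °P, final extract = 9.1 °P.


SG = 259/(259 − P);  ABV = (OG − FG)·131.25
OG = 259/(259 − 17.2) = 1.0711
FG = 259/(259 − 9.1) = 1.0364
ABV = (1.0711 − 1.0364)·131.25

4.5568 % ABV


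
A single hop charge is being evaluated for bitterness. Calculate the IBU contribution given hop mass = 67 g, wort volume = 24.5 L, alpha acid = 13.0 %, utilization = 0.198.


IBU = (α/100)·mass·U·1000 / V
IBU = (13.0/100)·67·0.198·1000 / 24.5

70.3910 IBU


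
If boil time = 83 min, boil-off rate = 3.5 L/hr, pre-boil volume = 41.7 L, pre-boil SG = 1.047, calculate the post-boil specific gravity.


V_post = V_pre − rate·(t/60);  SG_post = 1 + (SG_pre−1)·V_pre/V_post
V_post = 41.7 − 3.5·(83/60) = 36.8583
SG_post = 1 + (1.047 − 1)·41.7/36.8583

1.0532


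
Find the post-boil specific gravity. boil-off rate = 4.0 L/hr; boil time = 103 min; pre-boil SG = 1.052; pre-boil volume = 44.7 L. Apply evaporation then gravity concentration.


V_post = V_pre − rate·(t/60);  SG_post = 1 + (SG_pre−1)·V_pre/V_post
V_post = 44.7 − 4.0·(103/60) = 37.8333
SG_post = 1 + (1.052 − 1)·44.7/37.8333

1.0614


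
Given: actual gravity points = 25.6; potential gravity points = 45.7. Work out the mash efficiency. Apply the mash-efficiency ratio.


efficiency = actual / potential × 100
efficiency = 25.6 / 45.7 × 100

56.0175 %


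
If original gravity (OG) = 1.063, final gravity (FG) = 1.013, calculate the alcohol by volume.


ABV = (OG − FG) · 131.25
ABV = (1.063 − 1.013) · 131.25

6.5625 % ABV


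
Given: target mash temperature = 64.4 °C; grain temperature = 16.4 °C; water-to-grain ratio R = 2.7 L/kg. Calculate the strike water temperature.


T_strike = (0.41/R)·(T_mash − T_grain) + T_mash
T_strike = (0.41/2.7)·(64.4 − 16.4) + 64.4

71.6889 °C


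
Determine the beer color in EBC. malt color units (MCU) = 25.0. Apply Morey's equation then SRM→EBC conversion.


SRM = 1.4922·MCU^0.6859;  EBC = SRM·1.97
SRM = 1.4922·25.0^0.6859 = 13.5729
EBC = 13.5729·1.97

26.7387 EBC


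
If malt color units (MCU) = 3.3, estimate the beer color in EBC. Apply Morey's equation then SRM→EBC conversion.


SRM = 1.4922·MCU^0.6859;  EBC = SRM·1.97
SRM = 1.4922·3.3^0.6859 = 3.3844
EBC = 3.3844·1.97

6.6672 EBC


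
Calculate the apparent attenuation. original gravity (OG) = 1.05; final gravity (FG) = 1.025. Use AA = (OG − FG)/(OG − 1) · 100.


AA = (1.05 − 1.025)/(1.05 − 1) · 100

50.0000 %


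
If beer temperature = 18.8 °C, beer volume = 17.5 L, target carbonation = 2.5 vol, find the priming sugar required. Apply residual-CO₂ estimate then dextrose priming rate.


residual = 14.695·(0.01821 + 0.09011·e^(−0.04·T));  sugar = (target − residual)·4.0·V
residual = 14.695·(0.01821 + 0.09011·e^(−0.04·18.8)) = 0.8918
sugar = (2.5 − 0.8918)·4.0·17.5

112.5713 g


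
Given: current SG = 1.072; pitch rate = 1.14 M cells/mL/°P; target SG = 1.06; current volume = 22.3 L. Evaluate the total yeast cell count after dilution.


V_w = V·((SG_c−1)/(SG_t−1)−1);  °P = 259 − 259/SG_t;  cells = rate·(V+V_w)·°P
V_w = 22.3·((1.072−1)/(1.06−1)−1) = 4.4600
V_final = 22.3 + 4.4600 = 26.7600
°P = 259 − 259/1.06 = 14.6604
cells = 1.14·26.7600·14.6604

447.2353 billion cells


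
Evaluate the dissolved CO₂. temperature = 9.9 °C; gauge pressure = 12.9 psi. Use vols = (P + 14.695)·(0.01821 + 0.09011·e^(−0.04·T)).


vols = (12.9 + 14.695)·(0.01821 + 0.09011·e^(−0.04·9.9))

2.1760 volumes


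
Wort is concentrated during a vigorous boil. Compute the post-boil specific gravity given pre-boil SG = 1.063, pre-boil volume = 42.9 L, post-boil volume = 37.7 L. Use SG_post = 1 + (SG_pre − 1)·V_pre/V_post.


pts_pre = (1.063 − 1)·1000 = 63.0000
pts_post = 63.0000·42.9/37.7 = 71.6897
SG_post = 1 + 71.6897/1000

1.0717


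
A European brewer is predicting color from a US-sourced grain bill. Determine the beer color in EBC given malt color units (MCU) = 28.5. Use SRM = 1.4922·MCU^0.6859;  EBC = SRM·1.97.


SRM = 1.4922·28.5^0.6859 = 14.8493
EBC = 14.8493·1.97

29.2531 EBC


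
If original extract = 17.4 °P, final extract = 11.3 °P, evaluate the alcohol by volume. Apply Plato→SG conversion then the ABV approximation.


SG = 259/(259 − P);  ABV = (OG − FG)·131.25
OG = 259/(259 − 17.4) = 1.0720
FG = 259/(259 − 11.3) = 1.0456
ABV = (1.0720 − 1.0456)·131.25

3.4650 % ABV


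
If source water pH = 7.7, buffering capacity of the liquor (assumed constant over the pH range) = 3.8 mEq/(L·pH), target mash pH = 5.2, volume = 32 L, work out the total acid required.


acid = buffering capacity · (pH_source − pH_target) · V
acid = 3.8 · (7.7 − 5.2) · 32

304.0000 mEq


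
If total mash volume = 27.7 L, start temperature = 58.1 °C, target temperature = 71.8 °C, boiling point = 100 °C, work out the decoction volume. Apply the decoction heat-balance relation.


V_dec = V_total·(T_target − T_start)/(T_boil − T_start)
V_dec = 27.7·(71.8 − 58.1)/(100 − 58.1)

9.0570 L


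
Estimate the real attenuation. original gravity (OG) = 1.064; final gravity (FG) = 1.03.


AA = (OG−FG)/(OG−1)·100;  RA = AA·0.8192
AA = (1.064 − 1.03)/(1.064 − 1)·100 = 53.1250
RA = 53.1250·0.8192

43.5200 %


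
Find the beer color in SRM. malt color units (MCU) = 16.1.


SRM = 1.4922 · MCU^0.6859
SRM = 1.4922 · 16.1^0.6859

10.0367 SRM


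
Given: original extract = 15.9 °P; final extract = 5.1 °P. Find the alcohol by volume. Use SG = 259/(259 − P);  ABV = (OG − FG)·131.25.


OG = 259/(259 − 15.9) = 1.0654
FG = 259/(259 − 5.1) = 1.0201
ABV = (1.0654 − 1.0201)·131.25

5.9481 % ABV


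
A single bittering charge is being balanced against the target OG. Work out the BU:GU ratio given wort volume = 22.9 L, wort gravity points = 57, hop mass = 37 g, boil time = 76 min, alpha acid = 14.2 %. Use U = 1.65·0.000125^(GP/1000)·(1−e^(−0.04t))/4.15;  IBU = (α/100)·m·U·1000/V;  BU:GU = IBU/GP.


U = 1.65·0.000125^(57/1000)·(1−e^(−0.04·76))/4.15 = 0.2268
IBU = (14.2/100)·37·0.2268·1000/22.9 = 52.0387
BU:GU = 52.0387/57

0.9130


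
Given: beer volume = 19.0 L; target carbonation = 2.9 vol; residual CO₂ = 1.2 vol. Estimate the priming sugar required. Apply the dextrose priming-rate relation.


sugar = (target − residual)·4.0·V
sugar = (2.9 − 1.2)·4.0·19.0

129.2000 g


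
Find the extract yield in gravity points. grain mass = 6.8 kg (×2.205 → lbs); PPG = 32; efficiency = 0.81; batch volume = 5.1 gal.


points = lbs × PPG × eff / vol
lbs = 6.8 × 2.205 = 14.9940
points = 14.9940 × 32 × 0.81 / 5.1

76.2048 points


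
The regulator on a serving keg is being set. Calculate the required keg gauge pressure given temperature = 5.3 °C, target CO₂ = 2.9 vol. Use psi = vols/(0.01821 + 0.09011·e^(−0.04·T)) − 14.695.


psi = 2.9/(0.01821 + 0.09011·e^(−0.04·5.3)) − 14.695

17.1361 psi


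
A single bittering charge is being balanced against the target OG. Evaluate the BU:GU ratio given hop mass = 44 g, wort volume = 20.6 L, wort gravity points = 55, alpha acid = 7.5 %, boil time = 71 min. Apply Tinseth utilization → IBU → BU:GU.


U = 1.65·0.000125^(GP/1000)·(1−e^(−0.04t))/4.15;  IBU = (α/100)·m·U·1000/V;  BU:GU = IBU/GP
U = 1.65·0.000125^(55/1000)·(1−e^(−0.04·71))/4.15 = 0.2284
IBU = (7.5/100)·44·0.2284·1000/20.6 = 36.5820
BU:GU = 36.5820/55

0.6651


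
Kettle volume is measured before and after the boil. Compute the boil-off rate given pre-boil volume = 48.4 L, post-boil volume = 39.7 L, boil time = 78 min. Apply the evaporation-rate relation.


rate = (V_pre − V_post) / (t_min/60)
rate = (48.4 − 39.7) / (78/60)

6.6923 L/hr


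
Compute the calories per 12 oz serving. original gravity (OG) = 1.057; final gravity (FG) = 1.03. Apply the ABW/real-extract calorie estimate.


ABW = (OG−FG)·131.25·0.79/FG;  °P = 259 − 259/SG (for OG→OE and FG→AE);  RE = 0.1808·OE + 0.8192·AE;  Cal = (6.9·ABW + 4·(RE−0.1))·FG·3.55
ABW = (1.057 − 1.03)·131.25·0.79/1.03 = 2.7180
OE = 259 − 259/1.057 = 13.9669 °P
AE = 259 − 259/1.03 = 7.5437 °P
RE = 0.1808·13.9669 + 0.8192·7.5437 = 8.7050 °P
Cal = (6.9·2.7180 + 4·(8.7050−0.1))·1.03·3.55

194.4321 kcal


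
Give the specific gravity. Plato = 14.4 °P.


SG = 259/(259 − P)
SG = 259/(259 − 14.4)

1.0589


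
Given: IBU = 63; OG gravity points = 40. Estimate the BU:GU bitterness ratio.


BU:GU = IBU / OG_points
BU:GU = 63 / 40

1.5750


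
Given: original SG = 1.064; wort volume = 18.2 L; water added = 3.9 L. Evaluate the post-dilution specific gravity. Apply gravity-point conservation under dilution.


SG_new = 1 + (SG_old − 1)·V_old/(V_old + V_water)
pts = (1.064 − 1)·1000·18.2/(18.2 + 3.9) = 52.7059
SG_new = 1 + 52.7059/1000

1.0527


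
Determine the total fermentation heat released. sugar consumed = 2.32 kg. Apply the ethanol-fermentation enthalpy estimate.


Q = m_sugar · 590 kJ/kg
Q = 2.32 · 590

1368.8000 kJ


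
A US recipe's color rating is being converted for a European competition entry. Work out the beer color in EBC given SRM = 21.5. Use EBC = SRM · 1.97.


EBC = 21.5 · 1.97

42.3550 EBC


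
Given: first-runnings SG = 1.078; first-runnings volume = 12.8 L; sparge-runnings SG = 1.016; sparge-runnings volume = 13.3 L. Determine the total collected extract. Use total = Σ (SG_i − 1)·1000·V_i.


first = (1.078 − 1)·1000·12.8 = 998.4000
sparge = (1.016 − 1)·1000·13.3 = 212.8000
total = 998.4000 + 212.8000

1211.2000 gravity·L


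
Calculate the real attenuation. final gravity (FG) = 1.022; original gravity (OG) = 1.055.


AA = (OG−FG)/(OG−1)·100;  RA = AA·0.8192
AA = (1.055 − 1.022)/(1.055 − 1)·100 = 60.0000
RA = 60.0000·0.8192

49.1520 %


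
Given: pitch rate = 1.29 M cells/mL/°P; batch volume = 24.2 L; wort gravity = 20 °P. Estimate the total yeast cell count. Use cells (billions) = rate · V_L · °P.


cells = 1.29 · 24.2 · 20

624.3600 billion cells


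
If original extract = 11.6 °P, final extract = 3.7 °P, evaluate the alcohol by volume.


SG = 259/(259 − P);  ABV = (OG − FG)·131.25
OG = 259/(259 − 11.6) = 1.0469
FG = 259/(259 − 3.7) = 1.0145
ABV = (1.0469 − 1.0145)·131.25

4.2518 % ABV


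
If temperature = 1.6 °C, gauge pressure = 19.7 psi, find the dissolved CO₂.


vols = (P + 14.695)·(0.01821 + 0.09011·e^(−0.04·T))
vols = (19.7 + 14.695)·(0.01821 + 0.09011·e^(−0.04·1.6))

3.5335 volumes


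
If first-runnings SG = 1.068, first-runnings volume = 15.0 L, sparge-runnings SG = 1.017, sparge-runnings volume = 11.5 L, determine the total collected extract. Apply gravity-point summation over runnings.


total = Σ (SG_i − 1)·1000·V_i
first = (1.068 − 1)·1000·15.0 = 1020.0000
sparge = (1.017 − 1)·1000·11.5 = 195.5000
total = 1020.0000 + 195.5000

1215.5000 gravity·L


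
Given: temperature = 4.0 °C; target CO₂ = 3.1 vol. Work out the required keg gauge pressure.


psi = vols/(0.01821 + 0.09011·e^(−0.04·T)) − 14.695
psi = 3.1/(0.01821 + 0.09011·e^(−0.04·4.0)) − 14.695

17.9377 psi


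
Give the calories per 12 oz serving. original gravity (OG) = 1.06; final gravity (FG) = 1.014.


ABW = (OG−FG)·131.25·0.79/FG;  °P = 259 − 259/SG (for OG→OE and FG→AE);  RE = 0.1808·OE + 0.8192·AE;  Cal = (6.9·ABW + 4·(RE−0.1))·FG·3.55
ABW = (1.06 − 1.014)·131.25·0.79/1.014 = 4.7038
OE = 259 − 259/1.06 = 14.6604 °P
AE = 259 − 259/1.014 = 3.5759 °P
RE = 0.1808·14.6604 + 0.8192·3.5759 = 5.5800 °P
Cal = (6.9·4.7038 + 4·(5.5800−0.1))·1.014·3.55

195.7374 kcal


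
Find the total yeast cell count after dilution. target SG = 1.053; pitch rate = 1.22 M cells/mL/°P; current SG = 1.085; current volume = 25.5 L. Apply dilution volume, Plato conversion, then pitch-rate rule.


V_w = V·((SG_c−1)/(SG_t−1)−1);  °P = 259 − 259/SG_t;  cells = rate·(V+V_w)·°P
V_w = 25.5·((1.085−1)/(1.053−1)−1) = 15.3962
V_final = 25.5 + 15.3962 = 40.8962
°P = 259 − 259/1.053 = 13.0361
cells = 1.22·40.8962·13.0361

650.4147 billion cells


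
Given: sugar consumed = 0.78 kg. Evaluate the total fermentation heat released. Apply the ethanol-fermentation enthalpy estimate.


Q = m_sugar · 590 kJ/kg
Q = 0.78 · 590

460.2000 kJ


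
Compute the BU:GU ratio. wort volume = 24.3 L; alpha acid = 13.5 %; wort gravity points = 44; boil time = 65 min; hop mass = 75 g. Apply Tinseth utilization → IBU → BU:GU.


U = 1.65·0.000125^(GP/1000)·(1−e^(−0.04t))/4.15;  IBU = (α/100)·m·U·1000/V;  BU:GU = IBU/GP
U = 1.65·0.000125^(44/1000)·(1−e^(−0.04·65))/4.15 = 0.2478
IBU = (13.5/100)·75·0.2478·1000/24.3 = 103.2693
BU:GU = 103.2693/44

2.3470


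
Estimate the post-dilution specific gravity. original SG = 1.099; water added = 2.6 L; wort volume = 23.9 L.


SG_new = 1 + (SG_old − 1)·V_old/(V_old + V_water)
pts = (1.099 − 1)·1000·23.9/(23.9 + 2.6) = 89.2868
SG_new = 1 + 89.2868/1000

1.0893


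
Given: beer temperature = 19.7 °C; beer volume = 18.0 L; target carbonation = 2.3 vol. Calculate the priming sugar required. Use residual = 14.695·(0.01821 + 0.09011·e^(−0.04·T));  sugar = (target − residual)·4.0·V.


residual = 14.695·(0.01821 + 0.09011·e^(−0.04·19.7)) = 0.8698
sugar = (2.3 − 0.8698)·4.0·18.0

102.9769 g


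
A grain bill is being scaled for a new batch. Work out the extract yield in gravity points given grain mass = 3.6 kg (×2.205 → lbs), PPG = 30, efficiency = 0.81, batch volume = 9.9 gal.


points = lbs × PPG × eff / vol
lbs = 3.6 × 2.205 = 7.9380
points = 7.9380 × 30 × 0.81 / 9.9

19.4842 points


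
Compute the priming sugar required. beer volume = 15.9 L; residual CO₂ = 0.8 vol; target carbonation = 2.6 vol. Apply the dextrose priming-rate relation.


sugar = (target − residual)·4.0·V
sugar = (2.6 − 0.8)·4.0·15.9

114.4800 g


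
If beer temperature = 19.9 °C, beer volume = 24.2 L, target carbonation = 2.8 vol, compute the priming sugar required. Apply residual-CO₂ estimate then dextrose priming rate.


residual = 14.695·(0.01821 + 0.09011·e^(−0.04·T));  sugar = (target − residual)·4.0·V
residual = 14.695·(0.01821 + 0.09011·e^(−0.04·19.9)) = 0.8650
sugar = (2.8 − 0.8650)·4.0·24.2

187.3112 g


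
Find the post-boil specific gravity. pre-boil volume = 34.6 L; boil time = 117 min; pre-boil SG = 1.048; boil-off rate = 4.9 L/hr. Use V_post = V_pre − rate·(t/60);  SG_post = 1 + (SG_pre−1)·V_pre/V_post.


V_post = 34.6 − 4.9·(117/60) = 25.0450
SG_post = 1 + (1.048 − 1)·34.6/25.0450

1.0663


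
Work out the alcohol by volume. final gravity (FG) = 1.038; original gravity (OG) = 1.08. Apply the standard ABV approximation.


ABV = (OG − FG) · 131.25
ABV = (1.08 − 1.038) · 131.25

5.5125 % ABV


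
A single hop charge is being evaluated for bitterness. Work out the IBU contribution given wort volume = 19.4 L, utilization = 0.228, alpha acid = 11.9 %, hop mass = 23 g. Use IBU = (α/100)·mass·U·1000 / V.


IBU = (11.9/100)·23·0.228·1000 / 19.4

32.1668 IBU


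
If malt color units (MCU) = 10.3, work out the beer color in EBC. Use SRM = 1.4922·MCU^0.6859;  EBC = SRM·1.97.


SRM = 1.4922·10.3^0.6859 = 7.3881
EBC = 7.3881·1.97

14.5545 EBC


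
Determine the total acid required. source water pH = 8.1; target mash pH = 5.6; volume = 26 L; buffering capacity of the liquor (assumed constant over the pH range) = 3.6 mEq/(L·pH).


acid = buffering capacity · (pH_source − pH_target) · V
acid = 3.6 · (8.1 − 5.6) · 26

234.0000 mEq


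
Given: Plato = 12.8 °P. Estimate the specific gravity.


SG = 259/(259 − P)
SG = 259/(259 − 12.8)

1.0520


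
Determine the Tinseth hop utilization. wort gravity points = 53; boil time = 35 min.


U = 1.65·0.000125^(GP/1000) · (1 − e^(−0.04·t))/4.15
bigness = 1.65·0.000125^(53/1000) = 1.0248
boil_factor = (1 − e^(−0.04·35))/4.15 = 0.1815
U = 1.0248 · 0.1815

0.1860


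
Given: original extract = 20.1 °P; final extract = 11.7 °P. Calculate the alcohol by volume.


SG = 259/(259 − P);  ABV = (OG − FG)·131.25
OG = 259/(259 − 20.1) = 1.0841
FG = 259/(259 − 11.7) = 1.0473
ABV = (1.0841 − 1.0473)·131.25

4.8332 % ABV


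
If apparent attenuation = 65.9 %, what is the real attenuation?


RA = AA · 0.8192
RA = 65.9 · 0.8192

53.9853 %


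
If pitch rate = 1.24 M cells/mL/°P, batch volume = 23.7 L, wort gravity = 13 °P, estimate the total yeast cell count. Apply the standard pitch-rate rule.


cells (billions) = rate · V_L · °P
cells = 1.24 · 23.7 · 13

382.0440 billion cells


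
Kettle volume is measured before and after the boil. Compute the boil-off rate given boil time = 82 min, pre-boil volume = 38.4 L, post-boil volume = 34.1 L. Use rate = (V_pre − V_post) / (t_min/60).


rate = (38.4 − 34.1) / (82/60)

3.1463 L/hr


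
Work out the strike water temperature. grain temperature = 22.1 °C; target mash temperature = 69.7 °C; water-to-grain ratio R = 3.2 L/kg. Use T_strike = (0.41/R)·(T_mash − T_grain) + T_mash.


T_strike = (0.41/3.2)·(69.7 − 22.1) + 69.7

75.7987 °C


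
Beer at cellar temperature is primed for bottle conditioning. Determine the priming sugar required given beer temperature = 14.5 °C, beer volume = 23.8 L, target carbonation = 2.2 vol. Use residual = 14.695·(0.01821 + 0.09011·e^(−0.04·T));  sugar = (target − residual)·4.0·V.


residual = 14.695·(0.01821 + 0.09011·e^(−0.04·14.5)) = 1.0090
sugar = (2.2 − 1.0090)·4.0·23.8

113.3837 g


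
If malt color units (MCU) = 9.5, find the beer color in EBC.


SRM = 1.4922·MCU^0.6859;  EBC = SRM·1.97
SRM = 1.4922·9.5^0.6859 = 6.9895
EBC = 6.9895·1.97

13.7694 EBC


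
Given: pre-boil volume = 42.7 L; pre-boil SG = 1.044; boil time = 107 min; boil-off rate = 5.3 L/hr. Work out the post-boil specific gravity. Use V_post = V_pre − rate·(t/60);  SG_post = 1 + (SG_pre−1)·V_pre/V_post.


V_post = 42.7 − 5.3·(107/60) = 33.2483
SG_post = 1 + (1.044 − 1)·42.7/33.2483

1.0565


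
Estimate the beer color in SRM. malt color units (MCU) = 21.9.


SRM = 1.4922 · MCU^0.6859
SRM = 1.4922 · 21.9^0.6859

12.3947 SRM


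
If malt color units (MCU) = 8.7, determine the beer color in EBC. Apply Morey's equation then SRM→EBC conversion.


SRM = 1.4922·MCU^0.6859;  EBC = SRM·1.97
SRM = 1.4922·8.7^0.6859 = 6.5803
EBC = 6.5803·1.97

12.9631 EBC
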